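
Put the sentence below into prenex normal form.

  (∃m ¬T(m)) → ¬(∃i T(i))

∀m ∀i (T(m) ∨ ¬T(i))

Eliminate → and ↔ using ¬ and ∨.
  ¬(∃m ¬T(m)) ∨ ¬(∃i T(i))
Push ¬ through the quantifiers and connectives to reach negation normal form:
  (∀m T(m)) ∨ (∀i ¬T(i))
All bound variables are already distinct, so no renaming is needed.
Finally move all quantifiers to the prefix:
  ∀m ∀i (T(m) ∨ ¬T(i))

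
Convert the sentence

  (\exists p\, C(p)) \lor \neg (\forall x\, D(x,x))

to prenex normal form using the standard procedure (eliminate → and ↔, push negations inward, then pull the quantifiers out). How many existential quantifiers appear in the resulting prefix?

2

Drive negations inward (¬∀x A ≡ ∃x ¬A, ¬∃x A ≡ ∀x ¬A, De Morgan for ∧/∨):
  (\exists p\, C(p)) \lor (\exists x\, \neg D(x,x))
All bound variables are already distinct, so no renaming is needed.
Extract every quantifier outward, since the variables are now distinct and don't occur free across branches:
  \exists p\, \exists x\, (C(p) \lor \neg D(x,x))
The prefix is \exists p \exists x: 0 universal, 2 existential.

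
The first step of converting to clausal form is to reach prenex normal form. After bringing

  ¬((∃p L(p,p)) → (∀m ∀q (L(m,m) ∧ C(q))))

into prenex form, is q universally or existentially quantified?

Rewrite implications/biconditionals: A → B as ¬A ∨ B.
  ¬(¬(∃p L(p,p)) ∨ (∀m ∀q (L(m,m) ∧ C(q))))
Move each ¬ inward, flipping quantifiers it crosses:
  (∃p L(p,p)) ∧ (∃m ∃q (¬L(m,m) ∨ ¬C(q)))
Pull the quantifiers to the front (each side's bound variable is not free in the other side):
  ∃p ∃m ∃q (L(p,p) ∧ (¬L(m,m) ∨ ¬C(q)))
The quantifier ∀q sits under an odd number of negations (counting the antecedent side of each →), so it flips to ∃q.

existential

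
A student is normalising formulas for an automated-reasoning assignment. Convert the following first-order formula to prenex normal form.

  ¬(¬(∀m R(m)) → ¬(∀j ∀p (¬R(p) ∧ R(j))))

∃m ∀j ∀p (¬R(m) ∧ ¬R(p) ∧ R(j))

Eliminate → and ↔ using ¬ and ∨.
  ¬(¬¬(∀m R(m)) ∨ ¬(∀j ∀p (¬R(p) ∧ R(j))))
Push ¬ through the quantifiers and connectives to reach negation normal form:
  (∃m ¬R(m)) ∧ (∀j ∀p (¬R(p) ∧ R(j)))
Finally move all quantifiers to the prefix:
  ∃m ∀j ∀p (¬R(m) ∧ ¬R(p) ∧ R(j))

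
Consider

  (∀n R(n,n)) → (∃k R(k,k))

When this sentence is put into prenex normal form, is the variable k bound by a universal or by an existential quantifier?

First replace A → B with ¬A ∨ B.
  ¬(∀n R(n,n)) ∨ (∃k R(k,k))
Push ¬ through the quantifiers and connectives to reach negation normal form:
  (∃n ¬R(n,n)) ∨ (∃k R(k,k))
All bound variables are already distinct, so no renaming is needed.
Finally move all quantifiers to the prefix:
  ∃n ∃k (¬R(n,n) ∨ R(k,k))
The quantifier ∃k sits under an even number of negations (counting the antecedent side of each →), so it remains existential.

existential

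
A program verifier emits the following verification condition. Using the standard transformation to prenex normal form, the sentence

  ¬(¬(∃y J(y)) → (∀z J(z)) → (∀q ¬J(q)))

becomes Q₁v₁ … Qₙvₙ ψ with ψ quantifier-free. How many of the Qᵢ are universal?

Rewrite implications/biconditionals: A → B as ¬A ∨ B.
  ¬(¬¬(∃y J(y)) ∨ ¬(∀z J(z)) ∨ (∀q ¬J(q)))
Push ¬ through the quantifiers and connectives to reach negation normal form:
  (∀y ¬J(y)) ∧ (∀z J(z)) ∧ (∃q J(q))
All bound variables are already distinct, so no renaming is needed.
Finally move all quantifiers to the prefix:
  ∀y ∀z ∃q (¬J(y) ∧ J(z) ∧ J(q))
The prefix is ∀y ∀z ∃q: 2 universal, 1 existential.

2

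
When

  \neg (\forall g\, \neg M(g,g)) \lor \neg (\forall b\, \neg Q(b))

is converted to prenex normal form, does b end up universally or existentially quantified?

Move each ¬ inward, flipping quantifiers it crosses:
  (\exists g\, M(g,g)) \lor (\exists b\, Q(b))
Finally move all quantifiers to the prefix:
  \exists g\, \exists b\, (M(g,g) \lor Q(b))
The quantifier \forall b sits under an odd number of negations, so it flips to \exists b.

existential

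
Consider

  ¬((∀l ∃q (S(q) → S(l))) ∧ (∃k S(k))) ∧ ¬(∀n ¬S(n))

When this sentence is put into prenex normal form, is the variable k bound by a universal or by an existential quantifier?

Rewrite implications/biconditionals: A → B as ¬A ∨ B.
  ¬((∀l ∃q (¬S(q) ∨ S(l))) ∧ (∃k S(k))) ∧ ¬(∀n ¬S(n))
Drive negations inward (¬∀x A ≡ ∃x ¬A, ¬∃x A ≡ ∀x ¬A, De Morgan for ∧/∨):
  ((∃l ∀q (S(q) ∧ ¬S(l))) ∨ (∀k ¬S(k))) ∧ (∃n S(n))
All bound variables are already distinct, so no renaming is needed.
Pull the quantifiers to the front (each side's bound variable is not free in the other side):
  ∃l ∀q ∀k ∃n ((S(q) ∧ ¬S(l) ∨ ¬S(k)) ∧ S(n))
The quantifier ∃k sits under an odd number of negations (counting the antecedent side of each →), so it flips to ∀k.

universal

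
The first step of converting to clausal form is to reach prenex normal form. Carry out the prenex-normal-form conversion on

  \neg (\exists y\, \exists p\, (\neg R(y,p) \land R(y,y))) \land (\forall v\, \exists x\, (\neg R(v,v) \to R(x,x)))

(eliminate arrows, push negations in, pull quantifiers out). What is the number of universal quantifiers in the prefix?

Eliminate → and ↔ using ¬ and ∨.
  \neg (\exists y\, \exists p\, (\neg R(y,p) \land R(y,y))) \land (\forall v\, \exists x\, (\neg \neg R(v,v) \lor R(x,x)))
Push ¬ through the quantifiers and connectives to reach negation normal form:
  (\forall y\, \forall p\, (R(y,p) \lor \neg R(y,y))) \land (\forall v\, \exists x\, (R(v,v) \lor R(x,x)))
Finally move all quantifiers to the prefix:
  \forall y\, \forall p\, \forall v\, \exists x\, ((R(y,p) \lor \neg R(y,y)) \land (R(v,v) \lor R(x,x)))
The prefix is \forall y \forall p \forall v \exists x: 3 universal, 1 existential.

3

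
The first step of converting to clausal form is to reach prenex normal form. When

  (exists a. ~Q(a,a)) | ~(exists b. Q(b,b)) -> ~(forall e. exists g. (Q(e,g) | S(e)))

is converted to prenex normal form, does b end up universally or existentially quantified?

First replace A → B with ¬A ∨ B.
  ~((exists a. ~Q(a,a)) | ~(exists b. Q(b,b))) | ~(forall e. exists g. (Q(e,g) | S(e)))
Push ¬ through the quantifiers and connectives to reach negation normal form:
  (forall a. Q(a,a)) & (exists b. Q(b,b)) | (exists e. forall g. (~Q(e,g) & ~S(e)))
Extract every quantifier outward, since the variables are now distinct and don't occur free across branches:
  forall a. exists b. exists e. forall g. (Q(a,a) & Q(b,b) | ~Q(e,g) & ~S(e))
The quantifier exists b sits under an even number of negations (counting the antecedent side of each →), so it remains existential.

existential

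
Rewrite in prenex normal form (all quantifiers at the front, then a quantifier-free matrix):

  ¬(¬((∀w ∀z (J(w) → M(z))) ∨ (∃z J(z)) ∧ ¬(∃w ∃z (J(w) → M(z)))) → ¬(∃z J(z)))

∃w ∃z ∀s ∃a ∃u ∃c (J(w) ∧ ¬M(z) ∧ (¬J(s) ∨ ¬J(a) ∨ M(u)) ∧ J(c))

Rewrite implications/biconditionals: A → B as ¬A ∨ B.
  ¬(¬¬((∀w ∀z (¬J(w) ∨ M(z))) ∨ (∃z J(z)) ∧ ¬(∃w ∃z (¬J(w) ∨ M(z)))) ∨ ¬(∃z J(z)))
Push ¬ through the quantifiers and connectives to reach negation normal form:
  (∃w ∃z (J(w) ∧ ¬M(z))) ∧ ((∀z ¬J(z)) ∨ (∃w ∃z (¬J(w) ∨ M(z)))) ∧ (∃z J(z))
Standardize variables apart so no two quantifiers bind the same name: z↦s, w↦a, z↦u, z↦c.
  (∃w ∃z (J(w) ∧ ¬M(z))) ∧ ((∀s ¬J(s)) ∨ (∃a ∃u (¬J(a) ∨ M(u)))) ∧ (∃c J(c))
Extract every quantifier outward, since the variables are now distinct and don't occur free across branches:
  ∃w ∃z ∀s ∃a ∃u ∃c (J(w) ∧ ¬M(z) ∧ (¬J(s) ∨ ¬J(a) ∨ M(u)) ∧ J(c))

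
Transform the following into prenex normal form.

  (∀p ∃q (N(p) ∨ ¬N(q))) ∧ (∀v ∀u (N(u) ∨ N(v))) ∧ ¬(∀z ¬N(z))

Drive negations inward (¬∀x A ≡ ∃x ¬A, ¬∃x A ≡ ∀x ¬A, De Morgan for ∧/∨):
  (∀p ∃q (N(p) ∨ ¬N(q))) ∧ (∀v ∀u (N(u) ∨ N(v))) ∧ (∃z N(z))
Extract every quantifier outward, since the variables are now distinct and don't occur free across branches:
  ∀p ∃q ∀v ∀u ∃z ((N(p) ∨ ¬N(q)) ∧ (N(u) ∨ N(v)) ∧ N(z))

∀p ∃q ∀v ∀u ∃z ((N(p) ∨ ¬N(q)) ∧ (N(u) ∨ N(v)) ∧ N(z))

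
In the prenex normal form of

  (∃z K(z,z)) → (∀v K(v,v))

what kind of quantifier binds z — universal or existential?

universal

Eliminate → and ↔ using ¬ and ∨.
  ¬(∃z K(z,z)) ∨ (∀v K(v,v))
Push ¬ through the quantifiers and connectives to reach negation normal form:
  (∀z ¬K(z,z)) ∨ (∀v K(v,v))
All bound variables are already distinct, so no renaming is needed.
Finally move all quantifiers to the prefix:
  ∀z ∀v (¬K(z,z) ∨ K(v,v))
The quantifier ∃z sits under an odd number of negations (counting the antecedent side of each →), so it flips to ∀z.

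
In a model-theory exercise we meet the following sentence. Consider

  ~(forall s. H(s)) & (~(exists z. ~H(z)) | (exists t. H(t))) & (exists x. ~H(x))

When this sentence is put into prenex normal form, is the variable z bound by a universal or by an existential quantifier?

universal

Push ¬ through the quantifiers and connectives to reach negation normal form:
  (exists s. ~H(s)) & ((forall z. H(z)) | (exists t. H(t))) & (exists x. ~H(x))
All bound variables are already distinct, so no renaming is needed.
Extract every quantifier outward, since the variables are now distinct and don't occur free across branches:
  exists s. forall z. exists t. exists x. (~H(s) & (H(z) | H(t)) & ~H(x))
The quantifier exists z sits under an odd number of negations, so it flips to forall z.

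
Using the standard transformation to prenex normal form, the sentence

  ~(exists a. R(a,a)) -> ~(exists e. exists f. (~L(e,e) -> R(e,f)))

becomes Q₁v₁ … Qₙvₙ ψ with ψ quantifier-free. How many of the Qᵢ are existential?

First replace A → B with ¬A ∨ B.
  ~~(exists a. R(a,a)) | ~(exists e. exists f. (~~L(e,e) | R(e,f)))
Move each ¬ inward, flipping quantifiers it crosses:
  (exists a. R(a,a)) | (forall e. forall f. (~L(e,e) & ~R(e,f)))
Extract every quantifier outward, since the variables are now distinct and don't occur free across branches:
  exists a. forall e. forall f. (R(a,a) | ~L(e,e) & ~R(e,f))
The prefix is exists a forall e forall f: 2 universal, 1 existential.

1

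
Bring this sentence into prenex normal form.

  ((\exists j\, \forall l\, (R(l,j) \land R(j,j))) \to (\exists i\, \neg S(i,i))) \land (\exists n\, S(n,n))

Rewrite implications/biconditionals: A → B as ¬A ∨ B.
  (\neg (\exists j\, \forall l\, (R(l,j) \land R(j,j))) \lor (\exists i\, \neg S(i,i))) \land (\exists n\, S(n,n))
Drive negations inward (¬∀x A ≡ ∃x ¬A, ¬∃x A ≡ ∀x ¬A, De Morgan for ∧/∨):
  ((\forall j\, \exists l\, (\neg R(l,j) \lor \neg R(j,j))) \lor (\exists i\, \neg S(i,i))) \land (\exists n\, S(n,n))
Finally move all quantifiers to the prefix:
  \forall j\, \exists l\, \exists i\, \exists n\, ((\neg R(l,j) \lor \neg R(j,j) \lor \neg S(i,i)) \land S(n,n))

\forall j\, \exists l\, \exists i\, \exists n\, ((\neg R(l,j) \lor \neg R(j,j) \lor \neg S(i,i)) \land S(n,n))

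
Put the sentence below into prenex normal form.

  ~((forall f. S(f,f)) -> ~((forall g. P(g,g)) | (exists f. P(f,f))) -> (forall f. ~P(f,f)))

forall f. exists g. forall y. exists t. (S(f,f) & ~P(g,g) & ~P(y,y) & P(t,t))

Rewrite implications/biconditionals: A → B as ¬A ∨ B.
  ~(~(forall f. S(f,f)) | ~~((forall g. P(g,g)) | (exists f. P(f,f))) | (forall f. ~P(f,f)))
Push ¬ through the quantifiers and connectives to reach negation normal form:
  (forall f. S(f,f)) & (exists g. ~P(g,g)) & (forall f. ~P(f,f)) & (exists f. P(f,f))
Give each quantifier a distinct variable: f↦y, f↦t.
  (forall f. S(f,f)) & (exists g. ~P(g,g)) & (forall y. ~P(y,y)) & (exists t. P(t,t))
Pull the quantifiers to the front (each side's bound variable is not free in the other side):
  forall f. exists g. forall y. exists t. (S(f,f) & ~P(g,g) & ~P(y,y) & P(t,t))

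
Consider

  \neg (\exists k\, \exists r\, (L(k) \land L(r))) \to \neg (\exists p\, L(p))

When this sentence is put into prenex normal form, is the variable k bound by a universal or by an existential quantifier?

existential

Rewrite implications/biconditionals: A → B as ¬A ∨ B.
  \neg \neg (\exists k\, \exists r\, (L(k) \land L(r))) \lor \neg (\exists p\, L(p))
Drive negations inward (¬∀x A ≡ ∃x ¬A, ¬∃x A ≡ ∀x ¬A, De Morgan for ∧/∨):
  (\exists k\, \exists r\, (L(k) \land L(r))) \lor (\forall p\, \neg L(p))
All bound variables are already distinct, so no renaming is needed.
Extract every quantifier outward, since the variables are now distinct and don't occur free across branches:
  \exists k\, \exists r\, \forall p\, (L(k) \land L(r) \lor \neg L(p))
The quantifier \exists k sits under an even number of negations (counting the antecedent side of each →), so it remains existential.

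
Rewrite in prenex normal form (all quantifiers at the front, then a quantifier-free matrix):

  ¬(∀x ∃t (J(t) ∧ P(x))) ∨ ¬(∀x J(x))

∃x ∀t ∃x1 (¬J(t) ∨ ¬P(x) ∨ ¬J(x1))

Push ¬ through the quantifiers and connectives to reach negation normal form:
  (∃x ∀t (¬J(t) ∨ ¬P(x))) ∨ (∃x ¬J(x))
Give each quantifier a distinct variable: x↦x1.
  (∃x ∀t (¬J(t) ∨ ¬P(x))) ∨ (∃x1 ¬J(x1))
Pull the quantifiers to the front (each side's bound variable is not free in the other side):
  ∃x ∀t ∃x1 (¬J(t) ∨ ¬P(x) ∨ ¬J(x1))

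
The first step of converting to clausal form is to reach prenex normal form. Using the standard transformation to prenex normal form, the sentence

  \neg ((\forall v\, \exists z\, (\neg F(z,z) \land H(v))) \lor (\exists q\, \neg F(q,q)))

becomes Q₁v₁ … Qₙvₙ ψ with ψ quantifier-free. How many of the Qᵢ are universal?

Push ¬ through the quantifiers and connectives to reach negation normal form:
  (\exists v\, \forall z\, (F(z,z) \lor \neg H(v))) \land (\forall q\, F(q,q))
Pull the quantifiers to the front (each side's bound variable is not free in the other side):
  \exists v\, \forall z\, \forall q\, ((F(z,z) \lor \neg H(v)) \land F(q,q))
The prefix is \exists v \forall z \forall q: 2 universal, 1 existential.

2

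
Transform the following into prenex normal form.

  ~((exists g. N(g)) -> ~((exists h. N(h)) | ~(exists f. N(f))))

exists g. exists h. forall f. (N(g) & (N(h) | ~N(f)))

Rewrite implications/biconditionals: A → B as ¬A ∨ B.
  ~(~(exists g. N(g)) | ~((exists h. N(h)) | ~(exists f. N(f))))
Move each ¬ inward, flipping quantifiers it crosses:
  (exists g. N(g)) & ((exists h. N(h)) | (forall f. ~N(f)))
All bound variables are already distinct, so no renaming is needed.
Pull the quantifiers to the front (each side's bound variable is not free in the other side):
  exists g. exists h. forall f. (N(g) & (N(h) | ~N(f)))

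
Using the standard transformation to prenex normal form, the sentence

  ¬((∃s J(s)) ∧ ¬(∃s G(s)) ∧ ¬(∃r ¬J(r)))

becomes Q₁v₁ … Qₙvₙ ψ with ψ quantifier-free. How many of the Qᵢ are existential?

2

Move each ¬ inward, flipping quantifiers it crosses:
  (∀s ¬J(s)) ∨ (∃s G(s)) ∨ (∃r ¬J(r))
Rename bound variables to avoid capture: s↦c.
  (∀s ¬J(s)) ∨ (∃c G(c)) ∨ (∃r ¬J(r))
Extract every quantifier outward, since the variables are now distinct and don't occur free across branches:
  ∀s ∃c ∃r (¬J(s) ∨ G(c) ∨ ¬J(r))
The prefix is ∀s ∃c ∃r: 1 universal, 2 existential.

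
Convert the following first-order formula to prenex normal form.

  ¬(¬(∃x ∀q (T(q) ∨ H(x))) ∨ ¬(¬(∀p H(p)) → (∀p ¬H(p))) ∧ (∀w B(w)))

∃x ∀q ∀p ∀b ∃w ((T(q) ∨ H(x)) ∧ (H(p) ∨ ¬H(b) ∨ ¬B(w)))

First replace A → B with ¬A ∨ B.
  ¬(¬(∃x ∀q (T(q) ∨ H(x))) ∨ ¬(¬¬(∀p H(p)) ∨ (∀p ¬H(p))) ∧ (∀w B(w)))
Drive negations inward (¬∀x A ≡ ∃x ¬A, ¬∃x A ≡ ∀x ¬A, De Morgan for ∧/∨):
  (∃x ∀q (T(q) ∨ H(x))) ∧ ((∀p H(p)) ∨ (∀p ¬H(p)) ∨ (∃w ¬B(w)))
Rename bound variables to avoid capture: p↦b.
  (∃x ∀q (T(q) ∨ H(x))) ∧ ((∀p H(p)) ∨ (∀b ¬H(b)) ∨ (∃w ¬B(w)))
Extract every quantifier outward, since the variables are now distinct and don't occur free across branches:
  ∃x ∀q ∀p ∀b ∃w ((T(q) ∨ H(x)) ∧ (H(p) ∨ ¬H(b) ∨ ¬B(w)))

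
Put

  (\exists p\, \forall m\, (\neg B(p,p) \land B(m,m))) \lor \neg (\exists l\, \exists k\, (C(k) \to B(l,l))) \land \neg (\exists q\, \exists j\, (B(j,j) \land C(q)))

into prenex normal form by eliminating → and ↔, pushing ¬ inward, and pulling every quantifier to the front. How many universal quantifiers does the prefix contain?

5

Eliminate → and ↔ using ¬ and ∨.
  (\exists p\, \forall m\, (\neg B(p,p) \land B(m,m))) \lor \neg (\exists l\, \exists k\, (\neg C(k) \lor B(l,l))) \land \neg (\exists q\, \exists j\, (B(j,j) \land C(q)))
Push ¬ through the quantifiers and connectives to reach negation normal form:
  (\exists p\, \forall m\, (\neg B(p,p) \land B(m,m))) \lor (\forall l\, \forall k\, (C(k) \land \neg B(l,l))) \land (\forall q\, \forall j\, (\neg B(j,j) \lor \neg C(q)))
All bound variables are already distinct, so no renaming is needed.
Pull the quantifiers to the front (each side's bound variable is not free in the other side):
  \exists p\, \forall m\, \forall l\, \forall k\, \forall q\, \forall j\, (\neg B(p,p) \land B(m,m) \lor C(k) \land \neg B(l,l) \land (\neg B(j,j) \lor \neg C(q)))
The prefix is \exists p \forall m \forall l \forall k \forall q \forall j: 5 universal, 1 existential.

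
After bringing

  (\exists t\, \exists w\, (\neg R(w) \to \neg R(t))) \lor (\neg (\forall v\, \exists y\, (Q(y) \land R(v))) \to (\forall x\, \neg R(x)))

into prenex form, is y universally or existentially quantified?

existential

Eliminate → and ↔ using ¬ and ∨.
  (\exists t\, \exists w\, (\neg \neg R(w) \lor \neg R(t))) \lor \neg \neg (\forall v\, \exists y\, (Q(y) \land R(v))) \lor (\forall x\, \neg R(x))
Drive negations inward (¬∀x A ≡ ∃x ¬A, ¬∃x A ≡ ∀x ¬A, De Morgan for ∧/∨):
  (\exists t\, \exists w\, (R(w) \lor \neg R(t))) \lor (\forall v\, \exists y\, (Q(y) \land R(v))) \lor (\forall x\, \neg R(x))
All bound variables are already distinct, so no renaming is needed.
Extract every quantifier outward, since the variables are now distinct and don't occur free across branches:
  \exists t\, \exists w\, \forall v\, \exists y\, \forall x\, (R(w) \lor \neg R(t) \lor Q(y) \land R(v) \lor \neg R(x))
The quantifier \exists y sits under an even number of negations (counting the antecedent side of each →), so it remains existential.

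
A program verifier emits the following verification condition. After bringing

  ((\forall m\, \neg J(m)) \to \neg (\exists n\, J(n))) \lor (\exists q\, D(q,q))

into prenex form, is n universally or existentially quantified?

Eliminate → and ↔ using ¬ and ∨.
  \neg (\forall m\, \neg J(m)) \lor \neg (\exists n\, J(n)) \lor (\exists q\, D(q,q))
Drive negations inward (¬∀x A ≡ ∃x ¬A, ¬∃x A ≡ ∀x ¬A, De Morgan for ∧/∨):
  (\exists m\, J(m)) \lor (\forall n\, \neg J(n)) \lor (\exists q\, D(q,q))
Pull the quantifiers to the front (each side's bound variable is not free in the other side):
  \exists m\, \forall n\, \exists q\, (J(m) \lor \neg J(n) \lor D(q,q))
The quantifier \exists n sits under an odd number of negations (counting the antecedent side of each →), so it flips to \forall n.

universal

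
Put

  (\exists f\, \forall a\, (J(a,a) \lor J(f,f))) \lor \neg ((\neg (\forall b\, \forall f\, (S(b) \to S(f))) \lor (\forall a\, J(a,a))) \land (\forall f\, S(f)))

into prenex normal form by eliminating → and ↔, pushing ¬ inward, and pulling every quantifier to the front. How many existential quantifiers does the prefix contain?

Rewrite implications/biconditionals: A → B as ¬A ∨ B.
  (\exists f\, \forall a\, (J(a,a) \lor J(f,f))) \lor \neg ((\neg (\forall b\, \forall f\, (\neg S(b) \lor S(f))) \lor (\forall a\, J(a,a))) \land (\forall f\, S(f)))
Push ¬ through the quantifiers and connectives to reach negation normal form:
  (\exists f\, \forall a\, (J(a,a) \lor J(f,f))) \lor (\forall b\, \forall f\, (\neg S(b) \lor S(f))) \land (\exists a\, \neg J(a,a)) \lor (\exists f\, \neg S(f))
Rename bound variables to avoid capture: f↦y1, a↦t, f↦w.
  (\exists f\, \forall a\, (J(a,a) \lor J(f,f))) \lor (\forall b\, \forall y1\, (\neg S(b) \lor S(y1))) \land (\exists t\, \neg J(t,t)) \lor (\exists w\, \neg S(w))
Pull the quantifiers to the front (each side's bound variable is not free in the other side):
  \exists f\, \forall a\, \forall b\, \forall y1\, \exists t\, \exists w\, (J(a,a) \lor J(f,f) \lor (\neg S(b) \lor S(y1)) \land \neg J(t,t) \lor \neg S(w))
The prefix is \exists f \forall a \forall b \forall y1 \exists t \exists w: 3 universal, 3 existential.

3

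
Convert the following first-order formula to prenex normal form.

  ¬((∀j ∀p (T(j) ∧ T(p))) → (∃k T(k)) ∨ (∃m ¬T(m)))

∀j ∀p ∀k ∀m (T(j) ∧ T(p) ∧ ¬T(k) ∧ T(m))

Rewrite implications/biconditionals: A → B as ¬A ∨ B.
  ¬(¬(∀j ∀p (T(j) ∧ T(p))) ∨ (∃k T(k)) ∨ (∃m ¬T(m)))
Move each ¬ inward, flipping quantifiers it crosses:
  (∀j ∀p (T(j) ∧ T(p))) ∧ (∀k ¬T(k)) ∧ (∀m T(m))
All bound variables are already distinct, so no renaming is needed.
Pull the quantifiers to the front (each side's bound variable is not free in the other side):
  ∀j ∀p ∀k ∀m (T(j) ∧ T(p) ∧ ¬T(k) ∧ T(m))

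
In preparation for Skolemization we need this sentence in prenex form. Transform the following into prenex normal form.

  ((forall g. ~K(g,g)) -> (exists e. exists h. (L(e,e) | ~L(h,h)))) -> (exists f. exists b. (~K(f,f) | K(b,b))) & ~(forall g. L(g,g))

Eliminate → and ↔ using ¬ and ∨.
  ~(~(forall g. ~K(g,g)) | (exists e. exists h. (L(e,e) | ~L(h,h)))) | (exists f. exists b. (~K(f,f) | K(b,b))) & ~(forall g. L(g,g))
Move each ¬ inward, flipping quantifiers it crosses:
  (forall g. ~K(g,g)) & (forall e. forall h. (~L(e,e) & L(h,h))) | (exists f. exists b. (~K(f,f) | K(b,b))) & (exists g. ~L(g,g))
Give each quantifier a distinct variable: g↦a.
  (forall g. ~K(g,g)) & (forall e. forall h. (~L(e,e) & L(h,h))) | (exists f. exists b. (~K(f,f) | K(b,b))) & (exists a. ~L(a,a))
Pull the quantifiers to the front (each side's bound variable is not free in the other side):
  forall g. forall e. forall h. exists f. exists b. exists a. (~K(g,g) & ~L(e,e) & L(h,h) | (~K(f,f) | K(b,b)) & ~L(a,a))

forall g. forall e. forall h. exists f. exists b. exists a. (~K(g,g) & ~L(e,e) & L(h,h) | (~K(f,f) | K(b,b)) & ~L(a,a))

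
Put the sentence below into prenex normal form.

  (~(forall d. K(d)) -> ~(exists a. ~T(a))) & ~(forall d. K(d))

forall d. forall a. exists q. ((K(d) | T(a)) & ~K(q))

First replace A → B with ¬A ∨ B.
  (~~(forall d. K(d)) | ~(exists a. ~T(a))) & ~(forall d. K(d))
Move each ¬ inward, flipping quantifiers it crosses:
  ((forall d. K(d)) | (forall a. T(a))) & (exists d. ~K(d))
Give each quantifier a distinct variable: d↦q.
  ((forall d. K(d)) | (forall a. T(a))) & (exists q. ~K(q))
Extract every quantifier outward, since the variables are now distinct and don't occur free across branches:
  forall d. forall a. exists q. ((K(d) | T(a)) & ~K(q))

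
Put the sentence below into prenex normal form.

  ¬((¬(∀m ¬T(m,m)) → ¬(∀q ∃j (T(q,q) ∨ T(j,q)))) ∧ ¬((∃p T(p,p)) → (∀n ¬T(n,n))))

∃m ∀q ∃j ∀p ∀n (T(m,m) ∧ (T(q,q) ∨ T(j,q)) ∨ ¬T(p,p) ∨ ¬T(n,n))

First replace A → B with ¬A ∨ B.
  ¬((¬¬(∀m ¬T(m,m)) ∨ ¬(∀q ∃j (T(q,q) ∨ T(j,q)))) ∧ ¬(¬(∃p T(p,p)) ∨ (∀n ¬T(n,n))))
Move each ¬ inward, flipping quantifiers it crosses:
  (∃m T(m,m)) ∧ (∀q ∃j (T(q,q) ∨ T(j,q))) ∨ (∀p ¬T(p,p)) ∨ (∀n ¬T(n,n))
Extract every quantifier outward, since the variables are now distinct and don't occur free across branches:
  ∃m ∀q ∃j ∀p ∀n (T(m,m) ∧ (T(q,q) ∨ T(j,q)) ∨ ¬T(p,p) ∨ ¬T(n,n))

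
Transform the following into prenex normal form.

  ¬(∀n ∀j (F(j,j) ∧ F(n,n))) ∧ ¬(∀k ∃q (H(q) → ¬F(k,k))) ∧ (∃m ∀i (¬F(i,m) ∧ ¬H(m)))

Rewrite implications/biconditionals: A → B as ¬A ∨ B.
  ¬(∀n ∀j (F(j,j) ∧ F(n,n))) ∧ ¬(∀k ∃q (¬H(q) ∨ ¬F(k,k))) ∧ (∃m ∀i (¬F(i,m) ∧ ¬H(m)))
Drive negations inward (¬∀x A ≡ ∃x ¬A, ¬∃x A ≡ ∀x ¬A, De Morgan for ∧/∨):
  (∃n ∃j (¬F(j,j) ∨ ¬F(n,n))) ∧ (∃k ∀q (H(q) ∧ F(k,k))) ∧ (∃m ∀i (¬F(i,m) ∧ ¬H(m)))
All bound variables are already distinct, so no renaming is needed.
Finally move all quantifiers to the prefix:
  ∃n ∃j ∃k ∀q ∃m ∀i ((¬F(j,j) ∨ ¬F(n,n)) ∧ H(q) ∧ F(k,k) ∧ ¬F(i,m) ∧ ¬H(m))

∃n ∃j ∃k ∀q ∃m ∀i ((¬F(j,j) ∨ ¬F(n,n)) ∧ H(q) ∧ F(k,k) ∧ ¬F(i,m) ∧ ¬H(m))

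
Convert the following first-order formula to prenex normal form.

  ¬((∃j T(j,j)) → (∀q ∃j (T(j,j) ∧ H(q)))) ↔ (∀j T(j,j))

∀j ∀q ∃w1 ∀s ∃y1 ∃t ∃y ∀x1 ((¬T(j,j) ∨ T(w1,w1) ∧ H(q) ∨ T(s,s)) ∧ (¬T(y1,y1) ∨ T(t,t) ∧ (¬T(x1,x1) ∨ ¬H(y))))

Rewrite implications/biconditionals: A → B as ¬A ∨ B; A ↔ B as (¬A ∨ B) ∧ (¬B ∨ A).
  (¬¬(¬(∃j T(j,j)) ∨ (∀q ∃j (T(j,j) ∧ H(q)))) ∨ (∀j T(j,j))) ∧ (¬(∀j T(j,j)) ∨ ¬(¬(∃j T(j,j)) ∨ (∀q ∃j (T(j,j) ∧ H(q)))))
Push ¬ through the quantifiers and connectives to reach negation normal form:
  ((∀j ¬T(j,j)) ∨ (∀q ∃j (T(j,j) ∧ H(q))) ∨ (∀j T(j,j))) ∧ ((∃j ¬T(j,j)) ∨ (∃j T(j,j)) ∧ (∃q ∀j (¬T(j,j) ∨ ¬H(q))))
Rename bound variables to avoid capture: j↦w1, j↦s, j↦y1, j↦t, q↦y, j↦x1.
  ((∀j ¬T(j,j)) ∨ (∀q ∃w1 (T(w1,w1) ∧ H(q))) ∨ (∀s T(s,s))) ∧ ((∃y1 ¬T(y1,y1)) ∨ (∃t T(t,t)) ∧ (∃y ∀x1 (¬T(x1,x1) ∨ ¬H(y))))
Extract every quantifier outward, since the variables are now distinct and don't occur free across branches:
  ∀j ∀q ∃w1 ∀s ∃y1 ∃t ∃y ∀x1 ((¬T(j,j) ∨ T(w1,w1) ∧ H(q) ∨ T(s,s)) ∧ (¬T(y1,y1) ∨ T(t,t) ∧ (¬T(x1,x1) ∨ ¬H(y))))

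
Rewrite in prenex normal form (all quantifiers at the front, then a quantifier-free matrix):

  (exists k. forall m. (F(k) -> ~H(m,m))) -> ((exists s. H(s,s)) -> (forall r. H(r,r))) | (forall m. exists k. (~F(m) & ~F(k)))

forall k. exists m. forall s. forall r. forall b. exists x1. (F(k) & H(m,m) | ~H(s,s) | H(r,r) | ~F(b) & ~F(x1))

Eliminate → and ↔ using ¬ and ∨.
  ~(exists k. forall m. (~F(k) | ~H(m,m))) | ~(exists s. H(s,s)) | (forall r. H(r,r)) | (forall m. exists k. (~F(m) & ~F(k)))
Move each ¬ inward, flipping quantifiers it crosses:
  (forall k. exists m. (F(k) & H(m,m))) | (forall s. ~H(s,s)) | (forall r. H(r,r)) | (forall m. exists k. (~F(m) & ~F(k)))
Standardize variables apart so no two quantifiers bind the same name: m↦b, k↦x1.
  (forall k. exists m. (F(k) & H(m,m))) | (forall s. ~H(s,s)) | (forall r. H(r,r)) | (forall b. exists x1. (~F(b) & ~F(x1)))
Finally move all quantifiers to the prefix:
  forall k. exists m. forall s. forall r. forall b. exists x1. (F(k) & H(m,m) | ~H(s,s) | H(r,r) | ~F(b) & ~F(x1))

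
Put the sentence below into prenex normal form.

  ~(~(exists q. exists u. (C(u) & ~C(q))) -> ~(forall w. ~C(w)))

Eliminate → and ↔ using ¬ and ∨.
  ~(~~(exists q. exists u. (C(u) & ~C(q))) | ~(forall w. ~C(w)))
Push ¬ through the quantifiers and connectives to reach negation normal form:
  (forall q. forall u. (~C(u) | C(q))) & (forall w. ~C(w))
All bound variables are already distinct, so no renaming is needed.
Extract every quantifier outward, since the variables are now distinct and don't occur free across branches:
  forall q. forall u. forall w. ((~C(u) | C(q)) & ~C(w))

forall q. forall u. forall w. ((~C(u) | C(q)) & ~C(w))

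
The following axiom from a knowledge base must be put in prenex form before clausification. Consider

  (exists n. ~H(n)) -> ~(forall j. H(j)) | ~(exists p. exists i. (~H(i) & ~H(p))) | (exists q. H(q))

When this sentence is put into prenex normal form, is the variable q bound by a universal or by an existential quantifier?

First replace A → B with ¬A ∨ B.
  ~(exists n. ~H(n)) | ~(forall j. H(j)) | ~(exists p. exists i. (~H(i) & ~H(p))) | (exists q. H(q))
Drive negations inward (¬∀x A ≡ ∃x ¬A, ¬∃x A ≡ ∀x ¬A, De Morgan for ∧/∨):
  (forall n. H(n)) | (exists j. ~H(j)) | (forall p. forall i. (H(i) | H(p))) | (exists q. H(q))
Pull the quantifiers to the front (each side's bound variable is not free in the other side):
  forall n. exists j. forall p. forall i. exists q. (H(n) | ~H(j) | H(i) | H(p) | H(q))
The quantifier exists q sits under an even number of negations (counting the antecedent side of each →), so it remains existential.

existential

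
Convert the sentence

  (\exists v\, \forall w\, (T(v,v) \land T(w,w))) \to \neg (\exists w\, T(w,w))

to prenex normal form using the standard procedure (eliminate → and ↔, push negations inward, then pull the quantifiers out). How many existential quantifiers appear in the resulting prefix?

1

Rewrite implications/biconditionals: A → B as ¬A ∨ B.
  \neg (\exists v\, \forall w\, (T(v,v) \land T(w,w))) \lor \neg (\exists w\, T(w,w))
Move each ¬ inward, flipping quantifiers it crosses:
  (\forall v\, \exists w\, (\neg T(v,v) \lor \neg T(w,w))) \lor (\forall w\, \neg T(w,w))
Rename bound variables to avoid capture: w↦r.
  (\forall v\, \exists w\, (\neg T(v,v) \lor \neg T(w,w))) \lor (\forall r\, \neg T(r,r))
Finally move all quantifiers to the prefix:
  \forall v\, \exists w\, \forall r\, (\neg T(v,v) \lor \neg T(w,w) \lor \neg T(r,r))
The prefix is \forall v \exists w \forall r: 2 universal, 1 existential.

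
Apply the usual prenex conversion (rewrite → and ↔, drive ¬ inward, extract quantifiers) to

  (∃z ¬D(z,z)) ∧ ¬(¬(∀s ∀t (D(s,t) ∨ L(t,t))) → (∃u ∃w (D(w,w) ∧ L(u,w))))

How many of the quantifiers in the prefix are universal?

2

Rewrite implications/biconditionals: A → B as ¬A ∨ B.
  (∃z ¬D(z,z)) ∧ ¬(¬¬(∀s ∀t (D(s,t) ∨ L(t,t))) ∨ (∃u ∃w (D(w,w) ∧ L(u,w))))
Push ¬ through the quantifiers and connectives to reach negation normal form:
  (∃z ¬D(z,z)) ∧ (∃s ∃t (¬D(s,t) ∧ ¬L(t,t))) ∧ (∀u ∀w (¬D(w,w) ∨ ¬L(u,w)))
All bound variables are already distinct, so no renaming is needed.
Pull the quantifiers to the front (each side's bound variable is not free in the other side):
  ∃z ∃s ∃t ∀u ∀w (¬D(z,z) ∧ ¬D(s,t) ∧ ¬L(t,t) ∧ (¬D(w,w) ∨ ¬L(u,w)))
The prefix is ∃z ∃s ∃t ∀u ∀w: 2 universal, 3 existential.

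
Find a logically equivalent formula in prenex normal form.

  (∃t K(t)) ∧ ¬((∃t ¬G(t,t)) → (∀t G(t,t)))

Rewrite implications/biconditionals: A → B as ¬A ∨ B.
  (∃t K(t)) ∧ ¬(¬(∃t ¬G(t,t)) ∨ (∀t G(t,t)))
Drive negations inward (¬∀x A ≡ ∃x ¬A, ¬∃x A ≡ ∀x ¬A, De Morgan for ∧/∨):
  (∃t K(t)) ∧ (∃t ¬G(t,t)) ∧ (∃t ¬G(t,t))
Standardize variables apart so no two quantifiers bind the same name: t↦a, t↦b.
  (∃t K(t)) ∧ (∃a ¬G(a,a)) ∧ (∃b ¬G(b,b))
Pull the quantifiers to the front (each side's bound variable is not free in the other side):
  ∃t ∃a ∃b (K(t) ∧ ¬G(a,a) ∧ ¬G(b,b))

∃t ∃a ∃b (K(t) ∧ ¬G(a,a) ∧ ¬G(b,b))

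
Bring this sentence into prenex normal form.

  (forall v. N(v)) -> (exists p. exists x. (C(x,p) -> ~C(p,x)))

Rewrite implications/biconditionals: A → B as ¬A ∨ B.
  ~(forall v. N(v)) | (exists p. exists x. (~C(x,p) | ~C(p,x)))
Push ¬ through the quantifiers and connectives to reach negation normal form:
  (exists v. ~N(v)) | (exists p. exists x. (~C(x,p) | ~C(p,x)))
All bound variables are already distinct, so no renaming is needed.
Pull the quantifiers to the front (each side's bound variable is not free in the other side):
  exists v. exists p. exists x. (~N(v) | ~C(x,p) | ~C(p,x))

exists v. exists p. exists x. (~N(v) | ~C(x,p) | ~C(p,x))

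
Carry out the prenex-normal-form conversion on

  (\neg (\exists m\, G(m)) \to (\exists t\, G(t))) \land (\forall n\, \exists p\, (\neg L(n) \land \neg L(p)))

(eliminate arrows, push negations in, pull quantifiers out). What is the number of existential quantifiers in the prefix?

3

Rewrite implications/biconditionals: A → B as ¬A ∨ B.
  (\neg \neg (\exists m\, G(m)) \lor (\exists t\, G(t))) \land (\forall n\, \exists p\, (\neg L(n) \land \neg L(p)))
Move each ¬ inward, flipping quantifiers it crosses:
  ((\exists m\, G(m)) \lor (\exists t\, G(t))) \land (\forall n\, \exists p\, (\neg L(n) \land \neg L(p)))
All bound variables are already distinct, so no renaming is needed.
Finally move all quantifiers to the prefix:
  \exists m\, \exists t\, \forall n\, \exists p\, ((G(m) \lor G(t)) \land \neg L(n) \land \neg L(p))
The prefix is \exists m \exists t \forall n \exists p: 1 universal, 3 existential.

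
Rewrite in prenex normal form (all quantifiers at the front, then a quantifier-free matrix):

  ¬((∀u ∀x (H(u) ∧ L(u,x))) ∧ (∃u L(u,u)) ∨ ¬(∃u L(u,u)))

Drive negations inward (¬∀x A ≡ ∃x ¬A, ¬∃x A ≡ ∀x ¬A, De Morgan for ∧/∨):
  ((∃u ∃x (¬H(u) ∨ ¬L(u,x))) ∨ (∀u ¬L(u,u))) ∧ (∃u L(u,u))
Standardize variables apart so no two quantifiers bind the same name: u↦y1, u↦r.
  ((∃u ∃x (¬H(u) ∨ ¬L(u,x))) ∨ (∀y1 ¬L(y1,y1))) ∧ (∃r L(r,r))
Finally move all quantifiers to the prefix:
  ∃u ∃x ∀y1 ∃r ((¬H(u) ∨ ¬L(u,x) ∨ ¬L(y1,y1)) ∧ L(r,r))

∃u ∃x ∀y1 ∃r ((¬H(u) ∨ ¬L(u,x) ∨ ¬L(y1,y1)) ∧ L(r,r))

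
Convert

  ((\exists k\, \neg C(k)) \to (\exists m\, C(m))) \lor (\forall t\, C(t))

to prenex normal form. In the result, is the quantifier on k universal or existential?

universal

Eliminate → and ↔ using ¬ and ∨.
  \neg (\exists k\, \neg C(k)) \lor (\exists m\, C(m)) \lor (\forall t\, C(t))
Move each ¬ inward, flipping quantifiers it crosses:
  (\forall k\, C(k)) \lor (\exists m\, C(m)) \lor (\forall t\, C(t))
Finally move all quantifiers to the prefix:
  \forall k\, \exists m\, \forall t\, (C(k) \lor C(m) \lor C(t))
The quantifier \exists k sits under an odd number of negations (counting the antecedent side of each →), so it flips to \forall k.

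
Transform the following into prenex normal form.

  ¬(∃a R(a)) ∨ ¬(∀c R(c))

Move each ¬ inward, flipping quantifiers it crosses:
  (∀a ¬R(a)) ∨ (∃c ¬R(c))
All bound variables are already distinct, so no renaming is needed.
Extract every quantifier outward, since the variables are now distinct and don't occur free across branches:
  ∀a ∃c (¬R(a) ∨ ¬R(c))

∀a ∃c (¬R(a) ∨ ¬R(c))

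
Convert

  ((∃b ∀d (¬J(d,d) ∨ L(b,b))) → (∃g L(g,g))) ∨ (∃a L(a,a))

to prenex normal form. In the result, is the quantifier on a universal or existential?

First replace A → B with ¬A ∨ B.
  ¬(∃b ∀d (¬J(d,d) ∨ L(b,b))) ∨ (∃g L(g,g)) ∨ (∃a L(a,a))
Push ¬ through the quantifiers and connectives to reach negation normal form:
  (∀b ∃d (J(d,d) ∧ ¬L(b,b))) ∨ (∃g L(g,g)) ∨ (∃a L(a,a))
All bound variables are already distinct, so no renaming is needed.
Pull the quantifiers to the front (each side's bound variable is not free in the other side):
  ∀b ∃d ∃g ∃a (J(d,d) ∧ ¬L(b,b) ∨ L(g,g) ∨ L(a,a))
The quantifier ∃a sits under an even number of negations (counting the antecedent side of each →), so it remains existential.

existential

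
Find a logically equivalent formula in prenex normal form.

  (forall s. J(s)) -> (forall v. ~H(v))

exists s. forall v. (~J(s) | ~H(v))

Eliminate → and ↔ using ¬ and ∨.
  ~(forall s. J(s)) | (forall v. ~H(v))
Move each ¬ inward, flipping quantifiers it crosses:
  (exists s. ~J(s)) | (forall v. ~H(v))
Extract every quantifier outward, since the variables are now distinct and don't occur free across branches:
  exists s. forall v. (~J(s) | ~H(v))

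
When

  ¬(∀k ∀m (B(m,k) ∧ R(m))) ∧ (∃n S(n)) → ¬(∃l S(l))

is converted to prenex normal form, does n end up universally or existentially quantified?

First replace A → B with ¬A ∨ B.
  ¬(¬(∀k ∀m (B(m,k) ∧ R(m))) ∧ (∃n S(n))) ∨ ¬(∃l S(l))
Drive negations inward (¬∀x A ≡ ∃x ¬A, ¬∃x A ≡ ∀x ¬A, De Morgan for ∧/∨):
  (∀k ∀m (B(m,k) ∧ R(m))) ∨ (∀n ¬S(n)) ∨ (∀l ¬S(l))
Pull the quantifiers to the front (each side's bound variable is not free in the other side):
  ∀k ∀m ∀n ∀l (B(m,k) ∧ R(m) ∨ ¬S(n) ∨ ¬S(l))
The quantifier ∃n sits under an odd number of negations (counting the antecedent side of each →), so it flips to ∀n.

universal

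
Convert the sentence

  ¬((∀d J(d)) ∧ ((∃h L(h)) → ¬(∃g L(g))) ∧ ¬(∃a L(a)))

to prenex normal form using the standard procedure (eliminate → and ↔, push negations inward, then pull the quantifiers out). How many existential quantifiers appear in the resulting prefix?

4

Eliminate → and ↔ using ¬ and ∨.
  ¬((∀d J(d)) ∧ (¬(∃h L(h)) ∨ ¬(∃g L(g))) ∧ ¬(∃a L(a)))
Move each ¬ inward, flipping quantifiers it crosses:
  (∃d ¬J(d)) ∨ (∃h L(h)) ∧ (∃g L(g)) ∨ (∃a L(a))
Finally move all quantifiers to the prefix:
  ∃d ∃h ∃g ∃a (¬J(d) ∨ L(h) ∧ L(g) ∨ L(a))
The prefix is ∃d ∃h ∃g ∃a: 0 universal, 4 existential.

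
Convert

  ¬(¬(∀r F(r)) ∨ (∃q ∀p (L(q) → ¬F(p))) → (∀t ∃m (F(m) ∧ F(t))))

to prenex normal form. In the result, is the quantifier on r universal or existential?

existential

First replace A → B with ¬A ∨ B.
  ¬(¬(¬(∀r F(r)) ∨ (∃q ∀p (¬L(q) ∨ ¬F(p)))) ∨ (∀t ∃m (F(m) ∧ F(t))))
Push ¬ through the quantifiers and connectives to reach negation normal form:
  ((∃r ¬F(r)) ∨ (∃q ∀p (¬L(q) ∨ ¬F(p)))) ∧ (∃t ∀m (¬F(m) ∨ ¬F(t)))
Pull the quantifiers to the front (each side's bound variable is not free in the other side):
  ∃r ∃q ∀p ∃t ∀m ((¬F(r) ∨ ¬L(q) ∨ ¬F(p)) ∧ (¬F(m) ∨ ¬F(t)))
The quantifier ∀r sits under an odd number of negations (counting the antecedent side of each →), so it flips to ∃r.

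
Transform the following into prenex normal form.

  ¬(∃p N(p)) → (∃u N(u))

Eliminate → and ↔ using ¬ and ∨.
  ¬¬(∃p N(p)) ∨ (∃u N(u))
Push ¬ through the quantifiers and connectives to reach negation normal form:
  (∃p N(p)) ∨ (∃u N(u))
All bound variables are already distinct, so no renaming is needed.
Extract every quantifier outward, since the variables are now distinct and don't occur free across branches:
  ∃p ∃u (N(p) ∨ N(u))

∃p ∃u (N(p) ∨ N(u))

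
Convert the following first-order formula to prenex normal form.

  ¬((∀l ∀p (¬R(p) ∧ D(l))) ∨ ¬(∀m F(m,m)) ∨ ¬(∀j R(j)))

Move each ¬ inward, flipping quantifiers it crosses:
  (∃l ∃p (R(p) ∨ ¬D(l))) ∧ (∀m F(m,m)) ∧ (∀j R(j))
All bound variables are already distinct, so no renaming is needed.
Extract every quantifier outward, since the variables are now distinct and don't occur free across branches:
  ∃l ∃p ∀m ∀j ((R(p) ∨ ¬D(l)) ∧ F(m,m) ∧ R(j))

∃l ∃p ∀m ∀j ((R(p) ∨ ¬D(l)) ∧ F(m,m) ∧ R(j))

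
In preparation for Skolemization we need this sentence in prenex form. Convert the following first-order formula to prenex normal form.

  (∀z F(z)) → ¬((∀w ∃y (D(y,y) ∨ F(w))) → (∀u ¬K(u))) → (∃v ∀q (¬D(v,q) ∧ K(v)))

∃z ∃w ∀y ∀u ∃v ∀q (¬F(z) ∨ ¬D(y,y) ∧ ¬F(w) ∨ ¬K(u) ∨ ¬D(v,q) ∧ K(v))

Rewrite implications/biconditionals: A → B as ¬A ∨ B.
  ¬(∀z F(z)) ∨ ¬¬(¬(∀w ∃y (D(y,y) ∨ F(w))) ∨ (∀u ¬K(u))) ∨ (∃v ∀q (¬D(v,q) ∧ K(v)))
Push ¬ through the quantifiers and connectives to reach negation normal form:
  (∃z ¬F(z)) ∨ (∃w ∀y (¬D(y,y) ∧ ¬F(w))) ∨ (∀u ¬K(u)) ∨ (∃v ∀q (¬D(v,q) ∧ K(v)))
All bound variables are already distinct, so no renaming is needed.
Finally move all quantifiers to the prefix:
  ∃z ∃w ∀y ∀u ∃v ∀q (¬F(z) ∨ ¬D(y,y) ∧ ¬F(w) ∨ ¬K(u) ∨ ¬D(v,q) ∧ K(v))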